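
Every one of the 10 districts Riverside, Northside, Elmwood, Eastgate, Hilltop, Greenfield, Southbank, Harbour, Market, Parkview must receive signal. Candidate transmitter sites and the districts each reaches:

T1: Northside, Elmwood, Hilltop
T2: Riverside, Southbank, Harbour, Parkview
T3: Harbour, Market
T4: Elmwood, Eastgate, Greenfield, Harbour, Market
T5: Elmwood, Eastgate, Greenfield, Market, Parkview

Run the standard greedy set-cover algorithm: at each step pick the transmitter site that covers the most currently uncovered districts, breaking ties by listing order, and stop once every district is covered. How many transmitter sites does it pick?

Pick 1: T4 covers 5 new districts (Elmwood, Eastgate, Greenfield, Harbour, Market).
Pick 2: T2 covers 3 new districts (Riverside, Southbank, Parkview).
Pick 3: T1 covers 2 new districts (Northside, Hilltop).
Greedy uses 3 transmitter sites.

3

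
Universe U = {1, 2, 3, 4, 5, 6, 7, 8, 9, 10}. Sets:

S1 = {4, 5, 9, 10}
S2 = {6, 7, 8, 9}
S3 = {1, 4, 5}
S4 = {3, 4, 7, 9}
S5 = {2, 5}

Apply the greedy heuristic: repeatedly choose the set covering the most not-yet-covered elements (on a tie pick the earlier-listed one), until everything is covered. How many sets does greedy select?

Pick 1: S1 covers 4 new elements (4, 5, 9, 10).
Pick 2: S2 covers 3 new elements (6, 7, 8).
Pick 3: S3 covers 1 new elements (1).
Pick 4: S4 covers 1 new elements (3).
Pick 5: S5 covers 1 new elements (2).
Greedy uses 5 sets.

5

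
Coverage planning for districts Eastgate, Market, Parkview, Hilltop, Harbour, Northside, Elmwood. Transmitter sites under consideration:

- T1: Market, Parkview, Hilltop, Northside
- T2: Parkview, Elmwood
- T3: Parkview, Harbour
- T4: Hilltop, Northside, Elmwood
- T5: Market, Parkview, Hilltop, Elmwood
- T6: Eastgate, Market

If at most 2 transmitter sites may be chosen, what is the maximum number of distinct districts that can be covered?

5

Choosing T1, T2 covers {Market, Parkview, Hilltop, Northside, Elmwood} — 5 districts.
No choice of 2 transmitter sites does better; here Eastgate, Harbour are left uncovered.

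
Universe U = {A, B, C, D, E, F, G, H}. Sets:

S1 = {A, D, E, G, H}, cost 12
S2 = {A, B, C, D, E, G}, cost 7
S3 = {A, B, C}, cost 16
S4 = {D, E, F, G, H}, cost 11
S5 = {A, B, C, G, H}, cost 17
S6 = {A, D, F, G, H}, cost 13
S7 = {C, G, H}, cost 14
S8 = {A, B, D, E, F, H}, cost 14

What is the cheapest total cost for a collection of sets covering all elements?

S2, S4 cover every element at cost 7 + 11 = 18.
Any cover uses at least 2 sets; among all covering selections none totals below 18.

18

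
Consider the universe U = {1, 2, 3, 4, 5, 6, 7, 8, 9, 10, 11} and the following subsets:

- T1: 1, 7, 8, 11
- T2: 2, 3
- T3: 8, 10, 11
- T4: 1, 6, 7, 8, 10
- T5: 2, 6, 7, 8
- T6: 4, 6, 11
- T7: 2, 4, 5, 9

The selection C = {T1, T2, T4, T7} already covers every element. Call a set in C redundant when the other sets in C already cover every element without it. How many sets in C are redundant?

0

Drop T1: 11 uncovered — not redundant.
Drop T2: 3 uncovered — not redundant.
Drop T4: 6, 10 uncovered — not redundant.
Drop T7: 4, 5, 9 uncovered — not redundant.
None of the sets in C is redundant.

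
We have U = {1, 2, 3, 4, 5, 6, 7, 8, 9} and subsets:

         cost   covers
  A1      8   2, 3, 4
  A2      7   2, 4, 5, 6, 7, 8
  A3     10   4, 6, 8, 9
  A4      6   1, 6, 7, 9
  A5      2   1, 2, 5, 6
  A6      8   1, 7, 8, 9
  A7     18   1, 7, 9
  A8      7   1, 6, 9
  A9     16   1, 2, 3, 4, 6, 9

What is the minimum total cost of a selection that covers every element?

18

A1, A5, A6 cover every element at cost 8 + 2 + 8 = 18.
Any cover uses at least 2 sets; among all covering selections none totals below 18.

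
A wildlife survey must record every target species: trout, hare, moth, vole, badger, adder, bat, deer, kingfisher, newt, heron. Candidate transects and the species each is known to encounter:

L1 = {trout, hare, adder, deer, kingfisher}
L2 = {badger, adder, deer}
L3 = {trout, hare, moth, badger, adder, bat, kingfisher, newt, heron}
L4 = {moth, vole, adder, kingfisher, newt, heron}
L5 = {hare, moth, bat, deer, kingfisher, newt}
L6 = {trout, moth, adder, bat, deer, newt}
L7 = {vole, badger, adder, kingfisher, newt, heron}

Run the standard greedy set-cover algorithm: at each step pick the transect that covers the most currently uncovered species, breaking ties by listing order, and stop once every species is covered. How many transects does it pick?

3

Pick 1: L3 covers 9 new species (trout, hare, moth, badger, adder, bat, kingfisher, newt, heron).
Pick 2: L1 covers 1 new species (deer).
Pick 3: L4 covers 1 new species (vole).
Greedy uses 3 transects.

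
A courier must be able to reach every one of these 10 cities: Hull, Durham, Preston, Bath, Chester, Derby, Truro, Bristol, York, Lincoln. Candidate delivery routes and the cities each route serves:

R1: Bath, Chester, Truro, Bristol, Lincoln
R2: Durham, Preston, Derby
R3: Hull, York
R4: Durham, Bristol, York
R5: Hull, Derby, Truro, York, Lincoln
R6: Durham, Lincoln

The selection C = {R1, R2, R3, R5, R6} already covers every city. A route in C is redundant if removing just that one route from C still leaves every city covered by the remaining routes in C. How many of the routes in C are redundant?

Drop R1: Bath, Chester, Bristol uncovered — not redundant.
Drop R2: Preston uncovered — not redundant.
Drop R3: the rest still cover every city — redundant.
Drop R5: the rest still cover every city — redundant.
Drop R6: the rest still cover every city — redundant.
3 redundant: R3, R5, R6.

3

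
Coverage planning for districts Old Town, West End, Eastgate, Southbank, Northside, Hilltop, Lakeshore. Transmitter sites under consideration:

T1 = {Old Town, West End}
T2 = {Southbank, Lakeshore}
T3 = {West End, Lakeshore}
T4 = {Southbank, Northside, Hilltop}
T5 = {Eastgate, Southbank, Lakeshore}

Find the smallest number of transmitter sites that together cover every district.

T1, T4, T5 together cover {Old Town, West End, Eastgate, Southbank, Northside, Hilltop, Lakeshore} — every district.
No 2 of the 5 transmitter sites cover everything (all 10 pairs fall short), so 3 is minimum.

3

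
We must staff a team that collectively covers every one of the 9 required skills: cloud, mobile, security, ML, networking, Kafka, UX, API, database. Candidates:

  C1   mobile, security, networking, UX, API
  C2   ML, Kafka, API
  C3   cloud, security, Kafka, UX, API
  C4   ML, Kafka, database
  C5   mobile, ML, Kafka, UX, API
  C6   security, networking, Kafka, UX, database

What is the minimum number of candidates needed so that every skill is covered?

C1, C3, C4 together cover {cloud, mobile, security, ML, networking, Kafka, UX, API, database} — every skill.
No 2 of the 6 candidates cover everything (all 15 pairs fall short), so 3 is minimum.

3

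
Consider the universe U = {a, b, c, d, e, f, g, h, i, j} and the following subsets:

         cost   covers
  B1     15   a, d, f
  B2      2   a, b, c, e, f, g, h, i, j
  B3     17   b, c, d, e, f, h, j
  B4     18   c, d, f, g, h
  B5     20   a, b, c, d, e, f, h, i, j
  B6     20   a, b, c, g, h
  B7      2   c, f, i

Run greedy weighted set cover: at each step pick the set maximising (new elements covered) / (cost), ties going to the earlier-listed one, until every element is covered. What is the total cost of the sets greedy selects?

17

Pick 1: B2 adds 9 new (a, b, c, e, f, g, h, i, j) at cost 2 (ratio 9/2).
Pick 2: B1 adds 1 new (d) at cost 15 (ratio 1/15).
Greedy total cost: 2 + 15 = 17.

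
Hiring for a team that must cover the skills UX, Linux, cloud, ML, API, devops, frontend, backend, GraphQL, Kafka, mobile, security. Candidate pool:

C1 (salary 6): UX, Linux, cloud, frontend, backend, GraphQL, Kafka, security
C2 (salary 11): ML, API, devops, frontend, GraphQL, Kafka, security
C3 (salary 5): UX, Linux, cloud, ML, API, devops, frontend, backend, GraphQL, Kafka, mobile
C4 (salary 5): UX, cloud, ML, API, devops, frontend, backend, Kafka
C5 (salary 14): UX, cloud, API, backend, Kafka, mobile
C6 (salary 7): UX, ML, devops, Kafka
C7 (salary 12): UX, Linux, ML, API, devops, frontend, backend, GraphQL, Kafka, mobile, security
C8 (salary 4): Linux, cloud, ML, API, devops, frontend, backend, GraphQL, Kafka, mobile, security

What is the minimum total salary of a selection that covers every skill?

C3, C8 cover every skill at salary 5 + 4 = 9.
Any cover uses at least 2 candidates; among all covering selections none totals below 9.

9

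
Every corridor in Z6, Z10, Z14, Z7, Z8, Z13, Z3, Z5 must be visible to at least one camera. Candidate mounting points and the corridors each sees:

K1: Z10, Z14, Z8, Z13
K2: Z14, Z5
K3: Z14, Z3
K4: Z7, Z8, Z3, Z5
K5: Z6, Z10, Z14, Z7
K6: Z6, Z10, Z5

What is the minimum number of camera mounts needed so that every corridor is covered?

3

K1, K4, K5 together cover {Z6, Z10, Z14, Z7, Z8, Z13, Z3, Z5} — every corridor.
No 2 of the 6 camera mounts cover everything (all 15 pairs fall short), so 3 is minimum.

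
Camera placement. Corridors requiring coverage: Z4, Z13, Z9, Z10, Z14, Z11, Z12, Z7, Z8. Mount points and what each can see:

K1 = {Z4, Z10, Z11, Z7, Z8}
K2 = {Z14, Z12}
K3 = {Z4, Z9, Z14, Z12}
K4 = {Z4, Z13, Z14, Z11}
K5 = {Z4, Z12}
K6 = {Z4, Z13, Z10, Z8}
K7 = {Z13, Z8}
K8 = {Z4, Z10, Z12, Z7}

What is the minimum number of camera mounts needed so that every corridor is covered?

3

K1, K3, K4 together cover {Z4, Z13, Z9, Z10, Z14, Z11, Z12, Z7, Z8} — every corridor.
No 2 of the 8 camera mounts cover everything (all 28 pairs fall short), so 3 is minimum.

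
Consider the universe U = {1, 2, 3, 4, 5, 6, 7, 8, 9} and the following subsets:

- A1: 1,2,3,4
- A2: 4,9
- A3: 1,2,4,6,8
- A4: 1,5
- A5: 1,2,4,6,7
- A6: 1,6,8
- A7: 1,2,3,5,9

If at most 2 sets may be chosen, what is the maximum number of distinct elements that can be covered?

Choosing A3, A7 covers {1, 2, 3, 4, 5, 6, 8, 9} — 8 elements.
No choice of 2 sets does better; here 7 is left uncovered.

8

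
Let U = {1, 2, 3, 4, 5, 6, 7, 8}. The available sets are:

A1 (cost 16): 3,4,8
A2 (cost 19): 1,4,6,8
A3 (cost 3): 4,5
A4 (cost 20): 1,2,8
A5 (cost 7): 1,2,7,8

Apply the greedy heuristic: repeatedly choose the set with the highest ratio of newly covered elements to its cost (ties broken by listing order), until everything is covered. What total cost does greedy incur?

Pick 1: A3 adds 2 new (4, 5) at cost 3 (ratio 2/3).
Pick 2: A5 adds 4 new (1, 2, 7, 8) at cost 7 (ratio 4/7).
Pick 3: A1 adds 1 new (3) at cost 16 (ratio 1/16).
Pick 4: A2 adds 1 new (6) at cost 19 (ratio 1/19).
Greedy total cost: 3 + 7 + 16 + 19 = 45.

45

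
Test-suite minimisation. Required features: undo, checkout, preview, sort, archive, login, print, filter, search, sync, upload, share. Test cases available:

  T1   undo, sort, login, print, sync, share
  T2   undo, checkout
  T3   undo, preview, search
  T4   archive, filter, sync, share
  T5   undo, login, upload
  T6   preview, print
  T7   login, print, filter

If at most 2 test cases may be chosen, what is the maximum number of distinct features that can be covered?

Choosing T1, T3 covers {undo, preview, sort, login, print, search, sync, share} — 8 features.
No choice of 2 test cases does better; here checkout, archive, filter, upload are left uncovered.

8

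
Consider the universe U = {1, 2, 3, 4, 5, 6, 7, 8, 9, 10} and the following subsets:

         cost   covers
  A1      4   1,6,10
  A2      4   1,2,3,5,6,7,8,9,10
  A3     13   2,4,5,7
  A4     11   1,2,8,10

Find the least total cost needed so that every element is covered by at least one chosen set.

A2, A3 cover every element at cost 4 + 13 = 17.
Any cover uses at least 2 sets; among all covering selections none totals below 17.

17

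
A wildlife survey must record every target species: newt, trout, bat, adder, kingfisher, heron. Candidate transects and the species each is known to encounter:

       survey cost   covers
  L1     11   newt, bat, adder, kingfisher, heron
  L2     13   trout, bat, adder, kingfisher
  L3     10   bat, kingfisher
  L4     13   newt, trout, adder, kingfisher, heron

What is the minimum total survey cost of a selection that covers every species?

L3, L4 cover every species at survey cost 10 + 13 = 23.
Any cover uses at least 2 transects; among all covering selections none totals below 23.

23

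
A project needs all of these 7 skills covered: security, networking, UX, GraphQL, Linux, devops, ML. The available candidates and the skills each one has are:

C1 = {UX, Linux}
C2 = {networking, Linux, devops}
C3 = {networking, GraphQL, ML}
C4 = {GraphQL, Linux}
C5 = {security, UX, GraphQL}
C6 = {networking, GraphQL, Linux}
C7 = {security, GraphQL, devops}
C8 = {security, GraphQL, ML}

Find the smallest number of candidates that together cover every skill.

3

C1, C2, C8 together cover {security, networking, UX, GraphQL, Linux, devops, ML} — every skill.
No 2 of the 8 candidates cover everything (all 28 pairs fall short), so 3 is minimum.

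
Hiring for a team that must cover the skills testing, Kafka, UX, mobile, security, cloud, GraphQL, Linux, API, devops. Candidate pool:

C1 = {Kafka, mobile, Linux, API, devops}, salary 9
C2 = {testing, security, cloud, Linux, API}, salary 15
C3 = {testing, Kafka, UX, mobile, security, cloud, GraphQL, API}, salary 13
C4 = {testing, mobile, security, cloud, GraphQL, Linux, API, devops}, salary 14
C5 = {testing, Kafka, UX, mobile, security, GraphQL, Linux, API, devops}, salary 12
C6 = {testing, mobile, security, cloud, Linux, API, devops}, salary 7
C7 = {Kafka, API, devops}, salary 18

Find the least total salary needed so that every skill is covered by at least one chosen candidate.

19

C5, C6 cover every skill at salary 12 + 7 = 19.
Any cover uses at least 2 candidates; among all covering selections none totals below 19.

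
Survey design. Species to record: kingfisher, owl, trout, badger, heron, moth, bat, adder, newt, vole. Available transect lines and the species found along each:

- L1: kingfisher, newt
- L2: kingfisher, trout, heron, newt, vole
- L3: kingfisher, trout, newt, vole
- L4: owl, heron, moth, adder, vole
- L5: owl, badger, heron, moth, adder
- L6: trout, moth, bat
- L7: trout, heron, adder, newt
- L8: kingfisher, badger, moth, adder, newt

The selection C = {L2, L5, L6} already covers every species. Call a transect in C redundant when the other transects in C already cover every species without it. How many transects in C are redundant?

Drop L2: kingfisher, newt, vole uncovered — not redundant.
Drop L5: owl, badger, adder uncovered — not redundant.
Drop L6: bat uncovered — not redundant.
None of the transects in C is redundant.

0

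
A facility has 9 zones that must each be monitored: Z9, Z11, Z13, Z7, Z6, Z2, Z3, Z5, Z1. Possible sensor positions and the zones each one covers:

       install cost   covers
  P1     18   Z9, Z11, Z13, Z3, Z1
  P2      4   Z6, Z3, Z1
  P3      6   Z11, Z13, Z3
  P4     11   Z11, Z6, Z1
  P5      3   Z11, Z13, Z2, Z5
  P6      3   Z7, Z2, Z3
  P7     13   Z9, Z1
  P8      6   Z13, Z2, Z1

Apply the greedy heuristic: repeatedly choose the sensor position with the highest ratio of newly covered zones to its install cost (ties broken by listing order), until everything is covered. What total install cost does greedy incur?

23

Pick 1: P5 adds 4 new (Z11, Z13, Z2, Z5) at install cost 3 (ratio 4/3).
Pick 2: P2 adds 3 new (Z6, Z3, Z1) at install cost 4 (ratio 3/4).
Pick 3: P6 adds 1 new (Z7) at install cost 3 (ratio 1/3).
Pick 4: P7 adds 1 new (Z9) at install cost 13 (ratio 1/13).
Greedy total install cost: 3 + 4 + 3 + 13 = 23.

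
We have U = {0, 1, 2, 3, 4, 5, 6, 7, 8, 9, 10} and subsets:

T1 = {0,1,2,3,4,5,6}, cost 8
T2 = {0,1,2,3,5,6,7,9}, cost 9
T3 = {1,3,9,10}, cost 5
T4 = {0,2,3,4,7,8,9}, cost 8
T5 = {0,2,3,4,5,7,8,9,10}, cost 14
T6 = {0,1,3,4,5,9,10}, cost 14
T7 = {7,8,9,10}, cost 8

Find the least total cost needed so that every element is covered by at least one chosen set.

T1, T7 cover every element at cost 8 + 8 = 16.
Any cover uses at least 2 sets; among all covering selections none totals below 16.
Greedy by coverage-per-cost would pick T2, T4, T3 for 22 — worse than the optimum 16.

16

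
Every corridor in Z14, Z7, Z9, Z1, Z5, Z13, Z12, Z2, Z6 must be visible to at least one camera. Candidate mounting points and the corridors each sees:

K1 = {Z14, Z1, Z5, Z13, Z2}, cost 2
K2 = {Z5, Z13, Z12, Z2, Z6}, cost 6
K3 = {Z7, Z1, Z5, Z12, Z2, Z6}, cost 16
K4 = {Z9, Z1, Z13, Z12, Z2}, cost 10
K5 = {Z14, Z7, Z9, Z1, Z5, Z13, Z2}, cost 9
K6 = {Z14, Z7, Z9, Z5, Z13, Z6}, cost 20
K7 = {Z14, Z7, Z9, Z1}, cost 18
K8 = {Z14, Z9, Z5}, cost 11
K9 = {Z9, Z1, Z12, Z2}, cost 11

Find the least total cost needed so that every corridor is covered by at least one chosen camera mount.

15

K2, K5 cover every corridor at cost 6 + 9 = 15.
Any cover uses at least 2 camera mounts; among all covering selections none totals below 15.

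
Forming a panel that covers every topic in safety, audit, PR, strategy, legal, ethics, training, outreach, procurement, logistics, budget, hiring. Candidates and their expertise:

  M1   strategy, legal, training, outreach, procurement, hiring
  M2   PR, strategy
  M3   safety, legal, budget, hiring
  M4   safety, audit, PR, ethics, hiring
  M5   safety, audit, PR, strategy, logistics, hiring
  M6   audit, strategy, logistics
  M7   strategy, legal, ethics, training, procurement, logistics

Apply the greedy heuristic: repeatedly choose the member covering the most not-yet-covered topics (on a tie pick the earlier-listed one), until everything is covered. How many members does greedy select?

4

Pick 1: M1 covers 6 new topics (strategy, legal, training, outreach, procurement, hiring).
Pick 2: M4 covers 4 new topics (safety, audit, PR, ethics).
Pick 3: M3 covers 1 new topics (budget).
Pick 4: M5 covers 1 new topics (logistics).
Greedy uses 4 members.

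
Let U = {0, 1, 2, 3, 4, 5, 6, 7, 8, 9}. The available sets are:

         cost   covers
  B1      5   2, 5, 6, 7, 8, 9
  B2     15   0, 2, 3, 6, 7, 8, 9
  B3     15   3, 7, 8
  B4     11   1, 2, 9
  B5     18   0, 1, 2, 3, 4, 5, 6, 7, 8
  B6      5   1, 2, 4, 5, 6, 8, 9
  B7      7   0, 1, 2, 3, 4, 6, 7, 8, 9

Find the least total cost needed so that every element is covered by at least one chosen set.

12

B1, B7 cover every element at cost 5 + 7 = 12.
Any cover uses at least 2 sets; among all covering selections none totals below 12.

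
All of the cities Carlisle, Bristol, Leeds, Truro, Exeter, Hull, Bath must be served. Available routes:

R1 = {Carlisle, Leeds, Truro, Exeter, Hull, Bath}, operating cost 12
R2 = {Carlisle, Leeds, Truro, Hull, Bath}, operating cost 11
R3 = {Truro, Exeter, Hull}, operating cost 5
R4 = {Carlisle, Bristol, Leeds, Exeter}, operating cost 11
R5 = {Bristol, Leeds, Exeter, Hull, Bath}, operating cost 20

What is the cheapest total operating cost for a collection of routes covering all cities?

R2, R4 cover every city at operating cost 11 + 11 = 22.
Any cover uses at least 2 routes; among all covering selections none totals below 22.

22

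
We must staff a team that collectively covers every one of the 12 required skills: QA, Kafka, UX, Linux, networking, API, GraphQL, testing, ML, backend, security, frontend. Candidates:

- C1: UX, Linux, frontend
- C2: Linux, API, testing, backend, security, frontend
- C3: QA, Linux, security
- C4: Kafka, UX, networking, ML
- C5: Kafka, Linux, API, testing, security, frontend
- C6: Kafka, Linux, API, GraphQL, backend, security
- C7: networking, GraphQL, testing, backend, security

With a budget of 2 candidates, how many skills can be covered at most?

10

Choosing C2, C4 covers {Kafka, UX, Linux, networking, API, testing, ML, backend, security, frontend} — 10 skills.
No choice of 2 candidates does better; here QA, GraphQL are left uncovered.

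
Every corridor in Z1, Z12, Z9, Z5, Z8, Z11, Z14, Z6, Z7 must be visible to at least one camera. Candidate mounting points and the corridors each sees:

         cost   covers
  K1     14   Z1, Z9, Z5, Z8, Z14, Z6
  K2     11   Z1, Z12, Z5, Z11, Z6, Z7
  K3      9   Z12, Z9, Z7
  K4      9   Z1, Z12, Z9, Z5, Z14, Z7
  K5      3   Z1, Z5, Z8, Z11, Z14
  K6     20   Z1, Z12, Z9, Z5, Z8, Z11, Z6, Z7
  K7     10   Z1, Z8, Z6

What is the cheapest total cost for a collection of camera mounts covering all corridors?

22

K3, K5, K7 cover every corridor at cost 9 + 3 + 10 = 22.
Any cover uses at least 2 camera mounts; among all covering selections none totals below 22.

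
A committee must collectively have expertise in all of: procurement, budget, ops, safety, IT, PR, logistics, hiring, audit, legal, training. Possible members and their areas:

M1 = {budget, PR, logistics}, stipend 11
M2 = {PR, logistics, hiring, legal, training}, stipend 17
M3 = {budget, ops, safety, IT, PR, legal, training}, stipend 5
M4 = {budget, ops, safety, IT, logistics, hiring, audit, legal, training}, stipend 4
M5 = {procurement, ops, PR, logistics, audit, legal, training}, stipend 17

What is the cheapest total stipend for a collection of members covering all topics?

M4, M5 cover every topic at stipend 4 + 17 = 21.
Any cover uses at least 2 members; among all covering selections none totals below 21.

21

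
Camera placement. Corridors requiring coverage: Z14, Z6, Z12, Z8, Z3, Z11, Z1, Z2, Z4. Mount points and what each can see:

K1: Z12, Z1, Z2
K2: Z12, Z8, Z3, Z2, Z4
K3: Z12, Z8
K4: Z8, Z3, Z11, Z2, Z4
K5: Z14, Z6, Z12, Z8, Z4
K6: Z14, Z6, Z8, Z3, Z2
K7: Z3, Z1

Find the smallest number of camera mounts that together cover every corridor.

K1, K4, K5 together cover {Z14, Z6, Z12, Z8, Z3, Z11, Z1, Z2, Z4} — every corridor.
No 2 of the 7 camera mounts cover everything (all 21 pairs fall short), so 3 is minimum.

3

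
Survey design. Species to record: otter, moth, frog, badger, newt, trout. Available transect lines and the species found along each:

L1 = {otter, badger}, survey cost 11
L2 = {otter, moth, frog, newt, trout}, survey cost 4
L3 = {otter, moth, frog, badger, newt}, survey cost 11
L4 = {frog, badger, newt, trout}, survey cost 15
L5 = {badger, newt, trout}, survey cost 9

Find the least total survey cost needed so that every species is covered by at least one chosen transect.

L2, L5 cover every species at survey cost 4 + 9 = 13.
Any cover uses at least 2 transects; among all covering selections none totals below 13.

13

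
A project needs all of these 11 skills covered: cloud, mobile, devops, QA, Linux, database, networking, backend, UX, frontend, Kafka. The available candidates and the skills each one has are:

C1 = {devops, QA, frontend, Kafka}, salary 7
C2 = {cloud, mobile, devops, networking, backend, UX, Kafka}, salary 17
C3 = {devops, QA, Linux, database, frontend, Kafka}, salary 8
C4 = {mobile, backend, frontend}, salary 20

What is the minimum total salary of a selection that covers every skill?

C2, C3 cover every skill at salary 17 + 8 = 25.
Any cover uses at least 2 candidates; among all covering selections none totals below 25.

25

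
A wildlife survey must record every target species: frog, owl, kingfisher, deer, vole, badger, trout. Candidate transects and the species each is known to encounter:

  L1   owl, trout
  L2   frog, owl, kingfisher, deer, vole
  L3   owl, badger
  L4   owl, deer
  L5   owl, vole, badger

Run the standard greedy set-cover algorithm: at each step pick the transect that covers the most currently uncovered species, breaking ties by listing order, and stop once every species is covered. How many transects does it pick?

3

Pick 1: L2 covers 5 new species (frog, owl, kingfisher, deer, vole).
Pick 2: L1 covers 1 new species (trout).
Pick 3: L3 covers 1 new species (badger).
Greedy uses 3 transects.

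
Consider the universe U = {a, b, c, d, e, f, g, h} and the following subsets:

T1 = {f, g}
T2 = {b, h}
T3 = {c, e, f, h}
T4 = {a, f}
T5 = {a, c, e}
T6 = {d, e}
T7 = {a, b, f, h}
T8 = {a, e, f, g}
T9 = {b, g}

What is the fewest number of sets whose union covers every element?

4

T1, T2, T5, T6 together cover {a, b, c, d, e, f, g, h} — every element.
No 3 of the 9 sets cover everything (all 84 triples fall short), so 4 is minimum.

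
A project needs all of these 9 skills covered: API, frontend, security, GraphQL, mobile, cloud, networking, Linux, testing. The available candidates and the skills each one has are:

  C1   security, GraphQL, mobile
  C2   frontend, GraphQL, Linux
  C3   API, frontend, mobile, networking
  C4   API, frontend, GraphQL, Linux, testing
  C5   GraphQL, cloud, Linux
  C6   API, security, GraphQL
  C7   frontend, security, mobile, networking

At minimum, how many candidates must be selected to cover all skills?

3

C4, C5, C7 together cover {API, frontend, security, GraphQL, mobile, cloud, networking, Linux, testing} — every skill.
No 2 of the 7 candidates cover everything (all 21 pairs fall short), so 3 is minimum.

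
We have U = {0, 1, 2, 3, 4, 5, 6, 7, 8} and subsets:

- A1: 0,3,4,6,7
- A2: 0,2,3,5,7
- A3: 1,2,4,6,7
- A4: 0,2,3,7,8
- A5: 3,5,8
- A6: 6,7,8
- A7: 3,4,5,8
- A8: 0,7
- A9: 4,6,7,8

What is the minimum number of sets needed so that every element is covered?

A1, A3, A5 together cover {0, 1, 2, 3, 4, 5, 6, 7, 8} — every element.
No 2 of the 9 sets cover everything (all 36 pairs fall short), so 3 is minimum.
Greedy (largest uncovered first) would take A1, A2, A3, A4 — 4 sets — but 3 suffice.

3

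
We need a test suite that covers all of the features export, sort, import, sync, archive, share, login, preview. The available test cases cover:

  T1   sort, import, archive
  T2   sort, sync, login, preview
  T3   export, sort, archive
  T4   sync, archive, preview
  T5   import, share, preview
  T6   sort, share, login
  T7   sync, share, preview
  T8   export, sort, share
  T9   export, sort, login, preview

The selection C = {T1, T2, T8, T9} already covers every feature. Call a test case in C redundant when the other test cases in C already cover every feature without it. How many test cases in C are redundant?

1

Drop T1: import, archive uncovered — not redundant.
Drop T2: sync uncovered — not redundant.
Drop T8: share uncovered — not redundant.
Drop T9: the rest still cover every feature — redundant.
1 redundant: T9.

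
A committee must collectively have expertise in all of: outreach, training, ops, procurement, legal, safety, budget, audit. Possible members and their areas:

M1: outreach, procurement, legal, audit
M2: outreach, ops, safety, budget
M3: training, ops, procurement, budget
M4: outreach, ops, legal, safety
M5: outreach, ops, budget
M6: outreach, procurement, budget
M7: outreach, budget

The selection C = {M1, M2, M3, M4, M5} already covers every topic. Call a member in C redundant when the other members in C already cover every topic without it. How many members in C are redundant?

Drop M1: audit uncovered — not redundant.
Drop M2: the rest still cover every topic — redundant.
Drop M3: training uncovered — not redundant.
Drop M4: the rest still cover every topic — redundant.
Drop M5: the rest still cover every topic — redundant.
3 redundant: M2, M4, M5.

3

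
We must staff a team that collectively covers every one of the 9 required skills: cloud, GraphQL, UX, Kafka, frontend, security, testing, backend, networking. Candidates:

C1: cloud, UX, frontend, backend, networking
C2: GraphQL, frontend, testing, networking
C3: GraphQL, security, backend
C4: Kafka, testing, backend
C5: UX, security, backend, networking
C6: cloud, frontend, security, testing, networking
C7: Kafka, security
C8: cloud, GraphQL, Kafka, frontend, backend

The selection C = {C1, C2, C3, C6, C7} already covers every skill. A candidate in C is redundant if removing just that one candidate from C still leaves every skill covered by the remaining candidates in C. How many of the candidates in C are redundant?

3

Drop C1: UX uncovered — not redundant.
Drop C2: the rest still cover every skill — redundant.
Drop C3: the rest still cover every skill — redundant.
Drop C6: the rest still cover every skill — redundant.
Drop C7: Kafka uncovered — not redundant.
3 redundant: C2, C3, C6.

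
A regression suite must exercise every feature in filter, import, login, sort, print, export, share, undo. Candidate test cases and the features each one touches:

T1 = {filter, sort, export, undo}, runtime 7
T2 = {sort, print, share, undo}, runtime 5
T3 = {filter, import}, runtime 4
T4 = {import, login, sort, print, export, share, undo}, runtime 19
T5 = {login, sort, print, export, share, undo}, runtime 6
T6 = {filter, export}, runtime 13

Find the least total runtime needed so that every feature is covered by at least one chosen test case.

T3, T5 cover every feature at runtime 4 + 6 = 10.
Any cover uses at least 2 test cases; among all covering selections none totals below 10.

10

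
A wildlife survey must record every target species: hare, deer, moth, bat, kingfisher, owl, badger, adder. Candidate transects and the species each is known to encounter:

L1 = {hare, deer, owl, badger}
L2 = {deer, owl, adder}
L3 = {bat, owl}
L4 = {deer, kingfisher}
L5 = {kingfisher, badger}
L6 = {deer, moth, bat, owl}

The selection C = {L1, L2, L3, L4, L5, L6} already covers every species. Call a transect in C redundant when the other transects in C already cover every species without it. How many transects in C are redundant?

3

Drop L1: hare uncovered — not redundant.
Drop L2: adder uncovered — not redundant.
Drop L3: the rest still cover every species — redundant.
Drop L4: the rest still cover every species — redundant.
Drop L5: the rest still cover every species — redundant.
Drop L6: moth uncovered — not redundant.
3 redundant: L3, L4, L5.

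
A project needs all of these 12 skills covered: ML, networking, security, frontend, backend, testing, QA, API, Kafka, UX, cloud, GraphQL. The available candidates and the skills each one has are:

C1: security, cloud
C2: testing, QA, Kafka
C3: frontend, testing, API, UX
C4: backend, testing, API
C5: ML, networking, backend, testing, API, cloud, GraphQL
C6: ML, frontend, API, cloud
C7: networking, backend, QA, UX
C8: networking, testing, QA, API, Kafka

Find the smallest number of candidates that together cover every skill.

C1, C2, C3, C5 together cover {ML, networking, security, frontend, backend, testing, QA, API, Kafka, UX, cloud, GraphQL} — every skill.
No 3 of the 8 candidates cover everything (all 56 triples fall short), so 4 is minimum.

4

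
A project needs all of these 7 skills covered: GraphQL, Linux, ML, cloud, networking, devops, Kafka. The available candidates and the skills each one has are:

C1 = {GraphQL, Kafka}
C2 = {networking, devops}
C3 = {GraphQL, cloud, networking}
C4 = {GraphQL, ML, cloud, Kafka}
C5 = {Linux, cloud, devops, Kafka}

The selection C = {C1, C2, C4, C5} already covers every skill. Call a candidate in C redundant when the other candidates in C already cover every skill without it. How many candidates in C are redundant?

1

Drop C1: the rest still cover every skill — redundant.
Drop C2: networking uncovered — not redundant.
Drop C4: ML uncovered — not redundant.
Drop C5: Linux uncovered — not redundant.
1 redundant: C1.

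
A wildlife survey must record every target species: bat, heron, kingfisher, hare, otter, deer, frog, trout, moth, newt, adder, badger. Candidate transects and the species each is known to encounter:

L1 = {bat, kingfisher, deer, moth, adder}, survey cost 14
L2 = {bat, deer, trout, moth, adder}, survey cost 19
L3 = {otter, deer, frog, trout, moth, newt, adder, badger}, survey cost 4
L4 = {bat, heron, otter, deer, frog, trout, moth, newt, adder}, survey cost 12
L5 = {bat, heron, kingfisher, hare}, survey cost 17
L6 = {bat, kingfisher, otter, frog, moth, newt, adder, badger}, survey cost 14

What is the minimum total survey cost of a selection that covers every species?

L3, L5 cover every species at survey cost 4 + 17 = 21.
Any cover uses at least 2 transects; among all covering selections none totals below 21.

21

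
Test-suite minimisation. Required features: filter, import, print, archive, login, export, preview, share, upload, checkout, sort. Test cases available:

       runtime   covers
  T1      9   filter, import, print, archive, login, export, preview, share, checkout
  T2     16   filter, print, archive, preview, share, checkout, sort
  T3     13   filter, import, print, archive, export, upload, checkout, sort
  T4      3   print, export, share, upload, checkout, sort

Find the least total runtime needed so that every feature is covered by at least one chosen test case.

T1, T4 cover every feature at runtime 9 + 3 = 12.
Any cover uses at least 2 test cases; among all covering selections none totals below 12.

12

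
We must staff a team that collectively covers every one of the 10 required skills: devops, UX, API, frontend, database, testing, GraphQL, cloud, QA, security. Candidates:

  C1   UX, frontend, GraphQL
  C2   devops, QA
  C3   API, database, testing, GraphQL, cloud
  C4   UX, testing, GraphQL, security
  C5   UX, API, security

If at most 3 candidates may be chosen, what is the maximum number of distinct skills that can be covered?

Choosing C1, C2, C3 covers {devops, UX, API, frontend, database, testing, GraphQL, cloud, QA} — 9 skills.
No choice of 3 candidates does better; here security is left uncovered.

9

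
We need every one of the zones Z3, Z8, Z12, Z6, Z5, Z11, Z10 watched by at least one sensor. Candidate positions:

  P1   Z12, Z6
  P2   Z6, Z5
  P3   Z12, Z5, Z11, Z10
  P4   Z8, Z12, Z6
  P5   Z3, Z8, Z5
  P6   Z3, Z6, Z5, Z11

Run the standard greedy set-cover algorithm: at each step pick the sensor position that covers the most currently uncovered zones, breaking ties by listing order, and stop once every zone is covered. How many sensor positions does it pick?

3

Pick 1: P3 covers 4 new zones (Z12, Z5, Z11, Z10).
Pick 2: P4 covers 2 new zones (Z8, Z6).
Pick 3: P5 covers 1 new zones (Z3).
Greedy uses 3 sensor positions.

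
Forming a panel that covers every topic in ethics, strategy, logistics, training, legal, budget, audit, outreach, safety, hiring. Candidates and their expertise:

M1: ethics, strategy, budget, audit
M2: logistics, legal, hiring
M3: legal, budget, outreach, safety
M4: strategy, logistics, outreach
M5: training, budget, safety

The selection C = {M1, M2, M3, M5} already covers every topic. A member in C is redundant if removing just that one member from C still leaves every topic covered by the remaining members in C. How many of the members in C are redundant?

0

Drop M1: ethics, strategy, audit uncovered — not redundant.
Drop M2: logistics, hiring uncovered — not redundant.
Drop M3: outreach uncovered — not redundant.
Drop M5: training uncovered — not redundant.
None of the members in C is redundant.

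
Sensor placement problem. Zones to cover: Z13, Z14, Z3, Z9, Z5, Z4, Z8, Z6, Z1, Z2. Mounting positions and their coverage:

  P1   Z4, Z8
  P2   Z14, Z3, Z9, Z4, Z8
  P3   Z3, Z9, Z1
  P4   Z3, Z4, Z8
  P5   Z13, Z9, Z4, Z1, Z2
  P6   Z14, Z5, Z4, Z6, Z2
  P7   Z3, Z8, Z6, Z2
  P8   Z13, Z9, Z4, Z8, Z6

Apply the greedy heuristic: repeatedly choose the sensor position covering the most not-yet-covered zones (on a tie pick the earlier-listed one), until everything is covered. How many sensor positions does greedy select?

Pick 1: P2 covers 5 new zones (Z14, Z3, Z9, Z4, Z8).
Pick 2: P5 covers 3 new zones (Z13, Z1, Z2).
Pick 3: P6 covers 2 new zones (Z5, Z6).
Greedy uses 3 sensor positions.

3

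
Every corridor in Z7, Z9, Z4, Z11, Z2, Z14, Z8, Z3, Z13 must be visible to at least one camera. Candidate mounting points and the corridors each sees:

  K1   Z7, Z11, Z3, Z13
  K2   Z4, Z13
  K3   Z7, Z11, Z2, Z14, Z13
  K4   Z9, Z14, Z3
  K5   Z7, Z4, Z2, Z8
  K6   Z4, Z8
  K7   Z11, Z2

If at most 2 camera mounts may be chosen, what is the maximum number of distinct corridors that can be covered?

7

Choosing K1, K5 covers {Z7, Z4, Z11, Z2, Z8, Z3, Z13} — 7 corridors.
No choice of 2 camera mounts does better; here Z9, Z14 are left uncovered.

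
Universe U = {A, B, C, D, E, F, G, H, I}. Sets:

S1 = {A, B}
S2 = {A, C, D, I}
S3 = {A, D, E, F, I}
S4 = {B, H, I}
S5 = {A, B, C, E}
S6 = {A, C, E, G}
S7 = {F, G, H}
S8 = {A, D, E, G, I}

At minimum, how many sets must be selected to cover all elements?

S2, S5, S7 together cover {A, B, C, D, E, F, G, H, I} — every element.
No 2 of the 8 sets cover everything (all 28 pairs fall short), so 3 is minimum.

3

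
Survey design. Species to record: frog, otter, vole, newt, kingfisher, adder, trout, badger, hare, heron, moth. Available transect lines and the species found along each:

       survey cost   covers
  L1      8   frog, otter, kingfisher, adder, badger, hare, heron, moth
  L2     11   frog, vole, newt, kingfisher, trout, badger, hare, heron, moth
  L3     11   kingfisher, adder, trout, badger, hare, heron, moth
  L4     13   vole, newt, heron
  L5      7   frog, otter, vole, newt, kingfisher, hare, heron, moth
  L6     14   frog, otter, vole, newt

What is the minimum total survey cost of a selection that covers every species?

L3, L5 cover every species at survey cost 11 + 7 = 18.
Any cover uses at least 2 transects; among all covering selections none totals below 18.

18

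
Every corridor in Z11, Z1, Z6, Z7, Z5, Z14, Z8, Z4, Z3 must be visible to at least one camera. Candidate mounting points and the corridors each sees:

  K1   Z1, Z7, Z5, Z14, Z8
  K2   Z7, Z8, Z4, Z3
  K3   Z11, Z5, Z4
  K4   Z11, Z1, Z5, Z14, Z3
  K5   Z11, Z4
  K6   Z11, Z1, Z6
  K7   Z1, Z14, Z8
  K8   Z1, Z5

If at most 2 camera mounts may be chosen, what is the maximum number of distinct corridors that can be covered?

8

Choosing K2, K4 covers {Z11, Z1, Z7, Z5, Z14, Z8, Z4, Z3} — 8 corridors.
No choice of 2 camera mounts does better; here Z6 is left uncovered.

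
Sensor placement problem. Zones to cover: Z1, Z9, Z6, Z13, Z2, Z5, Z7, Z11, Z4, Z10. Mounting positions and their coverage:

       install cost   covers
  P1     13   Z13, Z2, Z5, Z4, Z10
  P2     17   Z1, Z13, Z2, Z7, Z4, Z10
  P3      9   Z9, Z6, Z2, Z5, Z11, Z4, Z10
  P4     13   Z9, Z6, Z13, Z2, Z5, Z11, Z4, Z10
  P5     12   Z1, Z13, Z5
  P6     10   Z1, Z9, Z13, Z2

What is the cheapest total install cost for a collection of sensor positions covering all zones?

26

P2, P3 cover every zone at install cost 17 + 9 = 26.
Any cover uses at least 2 sensor positions; among all covering selections none totals below 26.
Greedy by coverage-per-install cost would pick P3, P6, P2 for 36 — worse than the optimum 26.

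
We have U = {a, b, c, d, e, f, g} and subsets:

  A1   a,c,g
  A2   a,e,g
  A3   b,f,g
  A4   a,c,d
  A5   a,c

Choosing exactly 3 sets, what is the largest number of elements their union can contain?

Choosing A2, A3, A4 covers {a, b, c, d, e, f, g} — 7 elements.
That is all 7 elements.

7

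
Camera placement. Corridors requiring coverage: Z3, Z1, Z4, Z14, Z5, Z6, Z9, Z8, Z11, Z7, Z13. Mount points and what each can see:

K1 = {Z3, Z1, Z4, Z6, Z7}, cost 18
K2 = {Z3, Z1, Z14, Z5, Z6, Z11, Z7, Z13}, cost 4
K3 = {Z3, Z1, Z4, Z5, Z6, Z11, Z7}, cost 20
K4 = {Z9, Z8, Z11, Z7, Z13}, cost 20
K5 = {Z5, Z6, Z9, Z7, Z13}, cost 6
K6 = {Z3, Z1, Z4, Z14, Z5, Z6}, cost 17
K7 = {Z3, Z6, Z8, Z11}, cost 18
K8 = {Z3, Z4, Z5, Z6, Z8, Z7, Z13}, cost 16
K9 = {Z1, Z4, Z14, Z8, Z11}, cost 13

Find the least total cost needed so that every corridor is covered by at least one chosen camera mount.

K2, K5, K9 cover every corridor at cost 4 + 6 + 13 = 23.
Any cover uses at least 2 camera mounts; among all covering selections none totals below 23.

23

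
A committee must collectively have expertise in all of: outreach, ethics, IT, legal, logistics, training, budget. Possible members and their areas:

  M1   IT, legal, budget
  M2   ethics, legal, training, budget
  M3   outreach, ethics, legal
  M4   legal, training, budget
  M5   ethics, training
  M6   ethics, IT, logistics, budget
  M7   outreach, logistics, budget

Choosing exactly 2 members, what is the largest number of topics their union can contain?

6

Choosing M2, M6 covers {ethics, IT, legal, logistics, training, budget} — 6 topics.
No choice of 2 members does better; here outreach is left uncovered.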